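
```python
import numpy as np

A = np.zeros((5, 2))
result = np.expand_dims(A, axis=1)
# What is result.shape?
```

(5, 1, 2)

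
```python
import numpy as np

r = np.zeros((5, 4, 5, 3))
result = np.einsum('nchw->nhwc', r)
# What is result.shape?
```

(5, 5, 3, 4)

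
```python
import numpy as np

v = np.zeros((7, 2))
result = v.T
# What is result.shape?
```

(2, 7)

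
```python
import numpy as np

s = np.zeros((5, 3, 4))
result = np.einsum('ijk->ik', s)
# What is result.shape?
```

(5, 4)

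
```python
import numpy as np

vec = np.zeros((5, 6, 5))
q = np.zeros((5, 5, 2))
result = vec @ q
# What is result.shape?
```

(5, 6, 2)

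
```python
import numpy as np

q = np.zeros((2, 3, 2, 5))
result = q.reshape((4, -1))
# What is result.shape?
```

(4, 15)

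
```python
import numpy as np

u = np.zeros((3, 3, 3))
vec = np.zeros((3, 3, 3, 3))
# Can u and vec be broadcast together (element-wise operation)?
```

Yes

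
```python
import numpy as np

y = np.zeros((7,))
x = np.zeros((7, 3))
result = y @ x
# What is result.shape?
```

(3,)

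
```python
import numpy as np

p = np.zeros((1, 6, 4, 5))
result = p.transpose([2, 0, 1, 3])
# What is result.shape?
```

(4, 1, 6, 5)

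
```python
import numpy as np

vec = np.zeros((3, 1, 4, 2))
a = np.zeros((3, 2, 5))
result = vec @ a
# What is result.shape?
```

(3, 3, 4, 5)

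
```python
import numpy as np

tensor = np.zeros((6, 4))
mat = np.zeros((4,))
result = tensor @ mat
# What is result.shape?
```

(6,)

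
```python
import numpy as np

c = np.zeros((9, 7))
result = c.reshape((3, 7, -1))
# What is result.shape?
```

(3, 7, 3)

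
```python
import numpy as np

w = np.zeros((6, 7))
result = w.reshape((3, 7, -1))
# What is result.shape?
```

(3, 7, 2)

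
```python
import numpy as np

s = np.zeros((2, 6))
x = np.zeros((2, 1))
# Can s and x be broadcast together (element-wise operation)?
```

Yes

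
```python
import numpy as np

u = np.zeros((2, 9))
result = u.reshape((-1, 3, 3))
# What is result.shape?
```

(2, 3, 3)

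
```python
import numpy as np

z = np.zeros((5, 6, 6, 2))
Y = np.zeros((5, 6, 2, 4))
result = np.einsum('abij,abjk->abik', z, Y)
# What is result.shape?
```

(5, 6, 6, 4)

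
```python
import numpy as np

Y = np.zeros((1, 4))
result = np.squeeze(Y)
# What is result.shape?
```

(4,)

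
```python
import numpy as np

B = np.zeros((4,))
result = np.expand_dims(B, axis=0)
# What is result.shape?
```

(1, 4)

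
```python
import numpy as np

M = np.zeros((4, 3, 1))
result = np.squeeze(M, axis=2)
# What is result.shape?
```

(4, 3)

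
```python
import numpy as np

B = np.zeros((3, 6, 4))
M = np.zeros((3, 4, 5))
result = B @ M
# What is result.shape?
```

(3, 6, 5)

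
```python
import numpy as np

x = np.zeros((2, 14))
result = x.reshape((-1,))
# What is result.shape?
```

(28,)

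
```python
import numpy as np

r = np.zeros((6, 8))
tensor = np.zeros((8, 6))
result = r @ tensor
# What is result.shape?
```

(6, 6)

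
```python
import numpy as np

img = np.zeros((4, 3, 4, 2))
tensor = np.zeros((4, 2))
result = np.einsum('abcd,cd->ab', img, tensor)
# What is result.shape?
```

(4, 3)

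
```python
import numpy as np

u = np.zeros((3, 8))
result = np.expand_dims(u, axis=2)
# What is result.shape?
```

(3, 8, 1)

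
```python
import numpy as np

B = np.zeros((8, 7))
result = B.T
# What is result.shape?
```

(7, 8)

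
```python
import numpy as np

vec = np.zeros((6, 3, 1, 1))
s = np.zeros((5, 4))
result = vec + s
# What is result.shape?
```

(6, 3, 5, 4)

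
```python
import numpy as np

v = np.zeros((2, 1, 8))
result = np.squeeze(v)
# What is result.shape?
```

(2, 8)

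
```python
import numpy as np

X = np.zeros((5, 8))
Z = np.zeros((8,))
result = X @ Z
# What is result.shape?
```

(5,)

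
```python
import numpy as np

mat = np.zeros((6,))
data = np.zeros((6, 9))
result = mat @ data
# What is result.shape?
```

(9,)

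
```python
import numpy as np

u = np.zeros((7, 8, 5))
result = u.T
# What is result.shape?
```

(5, 8, 7)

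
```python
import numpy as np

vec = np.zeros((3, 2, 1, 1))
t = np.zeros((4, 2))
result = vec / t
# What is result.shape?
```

(3, 2, 4, 2)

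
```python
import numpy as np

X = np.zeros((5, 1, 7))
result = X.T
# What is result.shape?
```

(7, 1, 5)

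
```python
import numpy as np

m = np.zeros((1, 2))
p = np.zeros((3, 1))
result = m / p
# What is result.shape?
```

(3, 2)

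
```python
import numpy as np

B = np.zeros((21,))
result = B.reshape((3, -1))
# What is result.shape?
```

(3, 7)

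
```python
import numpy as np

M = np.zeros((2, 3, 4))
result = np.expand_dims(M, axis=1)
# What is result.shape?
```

(2, 1, 3, 4)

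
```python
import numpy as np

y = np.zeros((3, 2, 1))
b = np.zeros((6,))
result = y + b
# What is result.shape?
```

(3, 2, 6)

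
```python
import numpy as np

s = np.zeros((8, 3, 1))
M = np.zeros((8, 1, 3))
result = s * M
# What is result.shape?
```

(8, 3, 3)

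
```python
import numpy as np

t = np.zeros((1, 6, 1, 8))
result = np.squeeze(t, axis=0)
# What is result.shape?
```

(6, 1, 8)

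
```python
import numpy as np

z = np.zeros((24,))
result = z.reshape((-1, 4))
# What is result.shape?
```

(6, 4)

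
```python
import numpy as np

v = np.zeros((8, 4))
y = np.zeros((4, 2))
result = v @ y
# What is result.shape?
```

(8, 2)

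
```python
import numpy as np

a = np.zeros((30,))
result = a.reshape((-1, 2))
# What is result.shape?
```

(15, 2)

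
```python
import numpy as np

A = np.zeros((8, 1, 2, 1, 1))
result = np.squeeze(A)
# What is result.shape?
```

(8, 2)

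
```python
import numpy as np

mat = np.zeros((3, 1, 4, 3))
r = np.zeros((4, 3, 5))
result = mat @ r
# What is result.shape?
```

(3, 4, 4, 5)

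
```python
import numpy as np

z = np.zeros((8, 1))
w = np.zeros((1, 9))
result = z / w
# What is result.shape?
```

(8, 9)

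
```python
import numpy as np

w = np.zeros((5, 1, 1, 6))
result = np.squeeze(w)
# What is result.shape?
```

(5, 6)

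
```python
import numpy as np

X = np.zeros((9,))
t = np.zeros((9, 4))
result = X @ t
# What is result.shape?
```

(4,)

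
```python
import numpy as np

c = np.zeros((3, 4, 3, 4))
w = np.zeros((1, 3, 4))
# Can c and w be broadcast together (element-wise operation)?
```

Yes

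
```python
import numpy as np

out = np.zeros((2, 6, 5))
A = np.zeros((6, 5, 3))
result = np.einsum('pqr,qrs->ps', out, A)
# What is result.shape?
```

(2, 3)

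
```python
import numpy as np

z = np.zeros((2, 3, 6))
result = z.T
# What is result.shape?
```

(6, 3, 2)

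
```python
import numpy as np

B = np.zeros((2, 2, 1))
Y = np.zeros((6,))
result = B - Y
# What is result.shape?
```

(2, 2, 6)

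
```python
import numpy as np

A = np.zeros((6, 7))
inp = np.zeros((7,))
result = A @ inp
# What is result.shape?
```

(6,)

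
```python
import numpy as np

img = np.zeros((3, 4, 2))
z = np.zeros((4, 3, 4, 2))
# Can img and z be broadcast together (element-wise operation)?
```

Yes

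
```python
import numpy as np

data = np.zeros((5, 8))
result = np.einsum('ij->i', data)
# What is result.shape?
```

(5,)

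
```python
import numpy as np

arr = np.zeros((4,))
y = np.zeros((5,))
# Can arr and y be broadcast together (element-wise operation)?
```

No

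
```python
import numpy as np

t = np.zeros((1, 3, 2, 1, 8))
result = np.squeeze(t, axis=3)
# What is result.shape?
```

(1, 3, 2, 8)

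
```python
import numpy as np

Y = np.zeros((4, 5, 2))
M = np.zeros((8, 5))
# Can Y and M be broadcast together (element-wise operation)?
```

No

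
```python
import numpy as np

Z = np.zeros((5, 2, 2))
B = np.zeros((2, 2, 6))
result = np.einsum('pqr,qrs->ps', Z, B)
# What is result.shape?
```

(5, 6)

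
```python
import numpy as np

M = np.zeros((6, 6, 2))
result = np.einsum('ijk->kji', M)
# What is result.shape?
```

(2, 6, 6)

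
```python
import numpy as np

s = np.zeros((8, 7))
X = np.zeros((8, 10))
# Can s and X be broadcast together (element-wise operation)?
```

No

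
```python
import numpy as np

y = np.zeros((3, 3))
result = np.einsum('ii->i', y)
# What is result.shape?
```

(3,)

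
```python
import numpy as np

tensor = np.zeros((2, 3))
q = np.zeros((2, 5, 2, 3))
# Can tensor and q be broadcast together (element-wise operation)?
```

Yes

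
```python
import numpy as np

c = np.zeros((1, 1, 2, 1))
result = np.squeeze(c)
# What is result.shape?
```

(2,)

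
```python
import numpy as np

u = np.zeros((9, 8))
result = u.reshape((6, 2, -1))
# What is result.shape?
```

(6, 2, 6)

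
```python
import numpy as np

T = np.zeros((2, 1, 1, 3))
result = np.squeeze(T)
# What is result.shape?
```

(2, 3)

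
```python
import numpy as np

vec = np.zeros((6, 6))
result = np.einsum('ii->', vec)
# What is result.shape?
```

()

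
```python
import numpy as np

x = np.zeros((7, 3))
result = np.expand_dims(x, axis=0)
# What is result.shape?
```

(1, 7, 3)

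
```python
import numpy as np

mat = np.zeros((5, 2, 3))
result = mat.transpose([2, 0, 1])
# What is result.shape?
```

(3, 5, 2)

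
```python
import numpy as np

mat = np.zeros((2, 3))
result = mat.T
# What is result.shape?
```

(3, 2)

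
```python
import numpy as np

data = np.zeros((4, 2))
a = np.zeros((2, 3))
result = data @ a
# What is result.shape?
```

(4, 3)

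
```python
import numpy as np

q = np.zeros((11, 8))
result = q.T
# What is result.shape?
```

(8, 11)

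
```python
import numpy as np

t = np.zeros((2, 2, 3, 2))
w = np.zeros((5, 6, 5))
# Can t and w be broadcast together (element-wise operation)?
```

No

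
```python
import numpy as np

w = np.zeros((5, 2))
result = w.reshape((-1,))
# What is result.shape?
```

(10,)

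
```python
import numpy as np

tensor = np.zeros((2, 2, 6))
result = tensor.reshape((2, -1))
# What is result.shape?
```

(2, 12)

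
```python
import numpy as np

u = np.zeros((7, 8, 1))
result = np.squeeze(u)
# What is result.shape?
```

(7, 8)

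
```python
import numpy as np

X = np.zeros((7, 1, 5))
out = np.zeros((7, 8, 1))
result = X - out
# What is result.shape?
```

(7, 8, 5)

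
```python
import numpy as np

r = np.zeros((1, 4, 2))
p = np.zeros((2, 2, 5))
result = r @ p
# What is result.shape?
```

(2, 4, 5)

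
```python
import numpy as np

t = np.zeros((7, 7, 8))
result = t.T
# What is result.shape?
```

(8, 7, 7)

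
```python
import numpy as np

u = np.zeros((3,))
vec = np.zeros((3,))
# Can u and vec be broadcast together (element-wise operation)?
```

Yes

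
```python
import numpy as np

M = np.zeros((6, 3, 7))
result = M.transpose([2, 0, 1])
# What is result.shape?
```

(7, 6, 3)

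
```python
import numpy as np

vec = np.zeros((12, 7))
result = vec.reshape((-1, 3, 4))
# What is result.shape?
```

(7, 3, 4)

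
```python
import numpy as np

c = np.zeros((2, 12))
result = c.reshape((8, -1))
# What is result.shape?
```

(8, 3)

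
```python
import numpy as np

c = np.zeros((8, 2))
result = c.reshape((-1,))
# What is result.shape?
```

(16,)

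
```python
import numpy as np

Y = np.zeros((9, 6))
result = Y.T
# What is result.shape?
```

(6, 9)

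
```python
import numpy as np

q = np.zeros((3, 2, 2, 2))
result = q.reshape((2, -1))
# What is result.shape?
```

(2, 12)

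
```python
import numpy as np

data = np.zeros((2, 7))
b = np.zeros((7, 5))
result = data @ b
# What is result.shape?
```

(2, 5)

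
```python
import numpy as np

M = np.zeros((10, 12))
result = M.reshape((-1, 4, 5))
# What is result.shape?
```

(6, 4, 5)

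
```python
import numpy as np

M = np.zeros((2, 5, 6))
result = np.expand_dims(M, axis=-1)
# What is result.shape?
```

(2, 5, 6, 1)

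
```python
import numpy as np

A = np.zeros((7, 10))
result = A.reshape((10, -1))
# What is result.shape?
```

(10, 7)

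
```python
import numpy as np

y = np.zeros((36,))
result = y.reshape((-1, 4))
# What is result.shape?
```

(9, 4)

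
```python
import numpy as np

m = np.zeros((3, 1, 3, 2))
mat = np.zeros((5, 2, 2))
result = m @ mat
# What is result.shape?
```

(3, 5, 3, 2)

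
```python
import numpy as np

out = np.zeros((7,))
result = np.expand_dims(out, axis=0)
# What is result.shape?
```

(1, 7)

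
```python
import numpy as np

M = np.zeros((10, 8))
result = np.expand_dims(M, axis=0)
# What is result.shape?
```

(1, 10, 8)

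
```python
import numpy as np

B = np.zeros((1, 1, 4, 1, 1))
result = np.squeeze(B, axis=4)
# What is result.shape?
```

(1, 1, 4, 1)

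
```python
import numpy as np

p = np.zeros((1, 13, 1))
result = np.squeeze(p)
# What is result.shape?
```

(13,)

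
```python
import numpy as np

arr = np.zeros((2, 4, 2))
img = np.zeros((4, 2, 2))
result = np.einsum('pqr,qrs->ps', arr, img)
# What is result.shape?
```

(2, 2)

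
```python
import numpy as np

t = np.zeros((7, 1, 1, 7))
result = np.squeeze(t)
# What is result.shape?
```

(7, 7)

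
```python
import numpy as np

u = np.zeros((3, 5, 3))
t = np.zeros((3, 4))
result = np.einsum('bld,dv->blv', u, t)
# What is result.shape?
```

(3, 5, 4)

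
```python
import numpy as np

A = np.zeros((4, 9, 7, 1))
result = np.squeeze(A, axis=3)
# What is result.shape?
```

(4, 9, 7)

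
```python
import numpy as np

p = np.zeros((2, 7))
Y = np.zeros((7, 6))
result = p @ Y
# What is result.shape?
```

(2, 6)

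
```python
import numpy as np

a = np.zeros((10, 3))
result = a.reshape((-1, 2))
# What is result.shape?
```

(15, 2)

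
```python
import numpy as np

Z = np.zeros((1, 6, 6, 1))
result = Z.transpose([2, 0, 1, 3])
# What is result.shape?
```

(6, 1, 6, 1)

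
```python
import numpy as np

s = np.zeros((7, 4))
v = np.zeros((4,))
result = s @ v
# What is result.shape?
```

(7,)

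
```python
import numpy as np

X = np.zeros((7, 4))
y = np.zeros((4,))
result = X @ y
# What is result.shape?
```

(7,)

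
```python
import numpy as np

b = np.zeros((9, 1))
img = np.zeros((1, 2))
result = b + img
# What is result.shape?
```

(9, 2)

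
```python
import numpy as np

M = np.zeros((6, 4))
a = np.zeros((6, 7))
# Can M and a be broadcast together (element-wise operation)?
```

No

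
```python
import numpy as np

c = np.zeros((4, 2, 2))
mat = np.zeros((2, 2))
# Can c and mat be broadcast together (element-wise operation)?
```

Yes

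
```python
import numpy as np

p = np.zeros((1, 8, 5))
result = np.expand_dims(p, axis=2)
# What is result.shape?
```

(1, 8, 1, 5)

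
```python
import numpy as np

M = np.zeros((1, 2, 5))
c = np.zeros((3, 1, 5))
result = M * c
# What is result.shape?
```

(3, 2, 5)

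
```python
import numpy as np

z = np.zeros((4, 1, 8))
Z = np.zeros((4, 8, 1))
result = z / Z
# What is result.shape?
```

(4, 8, 8)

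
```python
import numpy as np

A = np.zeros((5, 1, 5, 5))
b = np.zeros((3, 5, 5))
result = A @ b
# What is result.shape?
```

(5, 3, 5, 5)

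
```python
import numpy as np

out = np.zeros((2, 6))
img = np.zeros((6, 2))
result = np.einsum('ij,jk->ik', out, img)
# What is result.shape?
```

(2, 2)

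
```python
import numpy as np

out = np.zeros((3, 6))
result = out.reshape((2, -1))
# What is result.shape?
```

(2, 9)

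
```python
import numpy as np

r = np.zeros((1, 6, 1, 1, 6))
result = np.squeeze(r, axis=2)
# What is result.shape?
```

(1, 6, 1, 6)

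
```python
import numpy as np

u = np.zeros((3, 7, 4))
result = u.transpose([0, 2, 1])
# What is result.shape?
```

(3, 4, 7)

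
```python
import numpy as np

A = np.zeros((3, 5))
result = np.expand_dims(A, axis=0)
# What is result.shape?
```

(1, 3, 5)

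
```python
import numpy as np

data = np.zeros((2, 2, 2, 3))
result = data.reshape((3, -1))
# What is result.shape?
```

(3, 8)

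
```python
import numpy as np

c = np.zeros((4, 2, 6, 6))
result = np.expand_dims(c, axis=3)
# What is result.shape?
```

(4, 2, 6, 1, 6)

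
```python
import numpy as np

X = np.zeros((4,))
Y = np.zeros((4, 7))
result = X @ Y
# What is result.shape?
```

(7,)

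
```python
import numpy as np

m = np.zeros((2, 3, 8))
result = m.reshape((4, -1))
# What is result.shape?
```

(4, 12)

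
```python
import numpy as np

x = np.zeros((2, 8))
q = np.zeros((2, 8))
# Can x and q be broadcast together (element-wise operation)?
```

Yes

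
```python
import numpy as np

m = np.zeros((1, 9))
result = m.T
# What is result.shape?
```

(9, 1)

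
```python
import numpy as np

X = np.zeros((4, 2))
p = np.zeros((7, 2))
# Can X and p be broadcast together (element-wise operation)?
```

No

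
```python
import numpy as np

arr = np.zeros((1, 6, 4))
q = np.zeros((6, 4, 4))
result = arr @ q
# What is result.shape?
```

(6, 6, 4)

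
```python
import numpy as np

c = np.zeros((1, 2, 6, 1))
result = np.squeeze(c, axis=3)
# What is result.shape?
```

(1, 2, 6)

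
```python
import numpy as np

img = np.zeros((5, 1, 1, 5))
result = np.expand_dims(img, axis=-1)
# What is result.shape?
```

(5, 1, 1, 5, 1)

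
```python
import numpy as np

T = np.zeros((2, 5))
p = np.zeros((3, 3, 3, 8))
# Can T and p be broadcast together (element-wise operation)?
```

No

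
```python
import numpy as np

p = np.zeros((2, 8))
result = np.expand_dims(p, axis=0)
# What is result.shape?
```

(1, 2, 8)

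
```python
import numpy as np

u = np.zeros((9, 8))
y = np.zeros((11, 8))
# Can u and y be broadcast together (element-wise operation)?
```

No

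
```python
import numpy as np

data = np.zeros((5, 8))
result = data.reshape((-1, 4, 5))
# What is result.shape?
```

(2, 4, 5)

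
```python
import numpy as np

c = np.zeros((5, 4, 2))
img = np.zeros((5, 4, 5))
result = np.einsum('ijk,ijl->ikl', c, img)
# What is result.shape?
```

(5, 2, 5)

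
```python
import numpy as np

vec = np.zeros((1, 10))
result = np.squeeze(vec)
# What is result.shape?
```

(10,)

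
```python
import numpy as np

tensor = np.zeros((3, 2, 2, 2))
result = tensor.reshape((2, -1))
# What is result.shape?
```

(2, 12)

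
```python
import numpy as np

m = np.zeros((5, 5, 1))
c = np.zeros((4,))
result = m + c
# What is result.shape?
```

(5, 5, 4)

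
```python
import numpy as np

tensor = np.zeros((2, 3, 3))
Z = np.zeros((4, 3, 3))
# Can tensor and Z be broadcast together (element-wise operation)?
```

No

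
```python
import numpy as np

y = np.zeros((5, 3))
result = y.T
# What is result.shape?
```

(3, 5)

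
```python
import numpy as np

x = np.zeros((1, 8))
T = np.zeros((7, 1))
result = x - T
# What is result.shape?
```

(7, 8)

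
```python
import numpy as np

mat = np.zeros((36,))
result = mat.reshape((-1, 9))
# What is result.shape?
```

(4, 9)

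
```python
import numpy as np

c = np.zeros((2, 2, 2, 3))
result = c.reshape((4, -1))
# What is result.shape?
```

(4, 6)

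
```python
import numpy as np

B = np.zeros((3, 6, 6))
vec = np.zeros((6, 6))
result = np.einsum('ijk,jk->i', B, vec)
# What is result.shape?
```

(3,)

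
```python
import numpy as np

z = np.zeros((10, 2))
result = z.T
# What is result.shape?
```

(2, 10)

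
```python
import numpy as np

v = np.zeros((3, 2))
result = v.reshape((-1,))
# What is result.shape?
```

(6,)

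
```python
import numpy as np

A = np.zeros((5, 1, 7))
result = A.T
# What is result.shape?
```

(7, 1, 5)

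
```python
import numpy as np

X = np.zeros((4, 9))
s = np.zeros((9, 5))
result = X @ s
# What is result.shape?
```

(4, 5)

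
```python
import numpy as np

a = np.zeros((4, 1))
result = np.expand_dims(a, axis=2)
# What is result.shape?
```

(4, 1, 1)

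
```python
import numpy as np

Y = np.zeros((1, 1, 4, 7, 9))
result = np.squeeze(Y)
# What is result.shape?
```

(4, 7, 9)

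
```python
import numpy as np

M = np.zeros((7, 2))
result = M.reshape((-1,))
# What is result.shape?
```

(14,)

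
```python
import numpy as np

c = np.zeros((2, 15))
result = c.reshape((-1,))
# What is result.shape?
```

(30,)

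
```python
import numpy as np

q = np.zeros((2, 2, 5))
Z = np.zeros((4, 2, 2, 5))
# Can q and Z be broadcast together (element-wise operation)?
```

Yes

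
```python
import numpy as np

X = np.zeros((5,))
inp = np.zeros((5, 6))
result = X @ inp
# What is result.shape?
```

(6,)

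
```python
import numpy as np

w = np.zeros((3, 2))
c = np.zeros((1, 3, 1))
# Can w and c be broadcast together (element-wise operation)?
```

Yes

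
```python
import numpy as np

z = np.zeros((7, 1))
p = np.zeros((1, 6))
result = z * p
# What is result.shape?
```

(7, 6)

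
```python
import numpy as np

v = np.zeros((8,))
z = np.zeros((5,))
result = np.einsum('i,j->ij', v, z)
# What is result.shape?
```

(8, 5)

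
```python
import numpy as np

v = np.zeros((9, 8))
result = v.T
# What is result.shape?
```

(8, 9)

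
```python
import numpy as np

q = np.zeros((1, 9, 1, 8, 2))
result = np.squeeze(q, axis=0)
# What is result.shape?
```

(9, 1, 8, 2)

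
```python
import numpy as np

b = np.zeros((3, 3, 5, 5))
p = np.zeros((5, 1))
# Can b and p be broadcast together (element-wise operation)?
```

Yes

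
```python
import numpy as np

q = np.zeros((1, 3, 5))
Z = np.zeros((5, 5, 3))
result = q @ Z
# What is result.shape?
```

(5, 3, 3)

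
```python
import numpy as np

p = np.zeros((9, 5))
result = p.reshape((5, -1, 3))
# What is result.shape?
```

(5, 3, 3)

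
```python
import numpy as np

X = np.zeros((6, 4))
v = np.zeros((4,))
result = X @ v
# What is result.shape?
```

(6,)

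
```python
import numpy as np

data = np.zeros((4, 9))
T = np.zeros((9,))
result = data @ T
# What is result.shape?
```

(4,)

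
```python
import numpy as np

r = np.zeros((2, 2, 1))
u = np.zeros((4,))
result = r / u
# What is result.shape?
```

(2, 2, 4)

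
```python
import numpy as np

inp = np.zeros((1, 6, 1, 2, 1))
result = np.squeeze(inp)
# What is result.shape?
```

(6, 2)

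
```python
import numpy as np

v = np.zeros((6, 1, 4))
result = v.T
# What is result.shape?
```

(4, 1, 6)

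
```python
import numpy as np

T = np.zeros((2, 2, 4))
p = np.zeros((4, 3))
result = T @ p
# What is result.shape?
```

(2, 2, 3)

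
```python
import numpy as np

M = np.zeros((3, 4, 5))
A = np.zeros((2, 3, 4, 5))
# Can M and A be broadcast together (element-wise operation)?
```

Yes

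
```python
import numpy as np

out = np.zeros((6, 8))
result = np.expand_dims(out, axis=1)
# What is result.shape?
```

(6, 1, 8)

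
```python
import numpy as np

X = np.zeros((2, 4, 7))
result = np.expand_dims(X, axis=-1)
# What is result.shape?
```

(2, 4, 7, 1)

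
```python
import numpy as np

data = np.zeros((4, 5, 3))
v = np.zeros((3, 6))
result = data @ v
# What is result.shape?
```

(4, 5, 6)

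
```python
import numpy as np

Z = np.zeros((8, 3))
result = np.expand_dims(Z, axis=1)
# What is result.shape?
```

(8, 1, 3)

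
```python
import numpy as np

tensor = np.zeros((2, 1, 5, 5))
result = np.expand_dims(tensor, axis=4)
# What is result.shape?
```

(2, 1, 5, 5, 1)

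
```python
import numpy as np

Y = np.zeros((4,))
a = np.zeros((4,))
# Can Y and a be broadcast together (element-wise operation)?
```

Yes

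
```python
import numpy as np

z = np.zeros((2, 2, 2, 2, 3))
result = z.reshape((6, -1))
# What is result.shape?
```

(6, 8)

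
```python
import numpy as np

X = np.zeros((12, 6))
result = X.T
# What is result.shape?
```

(6, 12)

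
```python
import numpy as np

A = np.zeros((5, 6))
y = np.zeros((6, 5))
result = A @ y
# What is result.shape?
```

(5, 5)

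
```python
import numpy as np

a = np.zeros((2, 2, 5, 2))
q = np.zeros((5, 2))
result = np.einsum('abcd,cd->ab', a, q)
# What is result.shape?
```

(2, 2)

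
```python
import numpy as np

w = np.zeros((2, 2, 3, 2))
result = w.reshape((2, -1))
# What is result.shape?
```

(2, 12)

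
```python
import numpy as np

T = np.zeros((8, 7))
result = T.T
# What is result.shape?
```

(7, 8)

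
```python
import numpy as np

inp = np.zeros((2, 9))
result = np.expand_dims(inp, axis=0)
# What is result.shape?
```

(1, 2, 9)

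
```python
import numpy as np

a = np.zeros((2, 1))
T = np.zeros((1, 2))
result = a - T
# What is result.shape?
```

(2, 2)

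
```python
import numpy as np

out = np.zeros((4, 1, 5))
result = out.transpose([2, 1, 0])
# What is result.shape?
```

(5, 1, 4)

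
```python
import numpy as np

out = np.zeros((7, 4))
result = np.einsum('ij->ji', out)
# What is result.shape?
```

(4, 7)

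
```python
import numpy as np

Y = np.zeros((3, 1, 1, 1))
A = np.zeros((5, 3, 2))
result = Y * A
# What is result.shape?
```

(3, 5, 3, 2)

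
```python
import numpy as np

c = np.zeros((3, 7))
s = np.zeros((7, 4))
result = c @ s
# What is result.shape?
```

(3, 4)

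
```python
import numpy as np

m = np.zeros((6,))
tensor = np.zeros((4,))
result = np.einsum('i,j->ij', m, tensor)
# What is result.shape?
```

(6, 4)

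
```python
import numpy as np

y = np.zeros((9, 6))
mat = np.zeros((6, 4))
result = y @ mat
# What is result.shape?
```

(9, 4)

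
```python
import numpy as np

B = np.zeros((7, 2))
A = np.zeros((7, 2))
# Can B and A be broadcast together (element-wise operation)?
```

Yes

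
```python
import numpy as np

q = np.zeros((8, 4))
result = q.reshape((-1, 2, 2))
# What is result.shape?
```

(8, 2, 2)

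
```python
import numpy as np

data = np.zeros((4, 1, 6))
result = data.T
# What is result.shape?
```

(6, 1, 4)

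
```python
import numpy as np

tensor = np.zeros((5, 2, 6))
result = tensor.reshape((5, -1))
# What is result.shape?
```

(5, 12)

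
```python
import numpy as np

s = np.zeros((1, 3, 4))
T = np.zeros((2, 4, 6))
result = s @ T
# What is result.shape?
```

(2, 3, 6)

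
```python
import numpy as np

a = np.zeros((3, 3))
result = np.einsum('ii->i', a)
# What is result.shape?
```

(3,)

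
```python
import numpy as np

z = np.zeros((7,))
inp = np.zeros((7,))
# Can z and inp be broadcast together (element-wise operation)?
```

Yes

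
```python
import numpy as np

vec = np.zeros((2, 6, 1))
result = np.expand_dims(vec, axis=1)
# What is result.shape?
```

(2, 1, 6, 1)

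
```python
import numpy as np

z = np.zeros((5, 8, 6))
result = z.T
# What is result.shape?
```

(6, 8, 5)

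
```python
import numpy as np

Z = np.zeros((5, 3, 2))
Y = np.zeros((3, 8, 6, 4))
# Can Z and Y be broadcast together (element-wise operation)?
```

No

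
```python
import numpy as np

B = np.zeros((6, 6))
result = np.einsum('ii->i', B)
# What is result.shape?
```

(6,)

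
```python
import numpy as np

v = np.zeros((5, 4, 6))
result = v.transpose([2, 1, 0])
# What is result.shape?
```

(6, 4, 5)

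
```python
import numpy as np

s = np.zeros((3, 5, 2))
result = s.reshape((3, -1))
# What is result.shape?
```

(3, 10)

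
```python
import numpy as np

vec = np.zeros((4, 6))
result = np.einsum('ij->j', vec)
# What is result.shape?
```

(6,)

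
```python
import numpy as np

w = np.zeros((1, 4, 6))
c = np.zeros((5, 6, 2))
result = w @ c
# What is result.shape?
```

(5, 4, 2)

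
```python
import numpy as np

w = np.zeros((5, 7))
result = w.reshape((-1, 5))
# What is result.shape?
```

(7, 5)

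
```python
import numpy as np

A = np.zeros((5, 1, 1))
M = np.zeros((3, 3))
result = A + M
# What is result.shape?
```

(5, 3, 3)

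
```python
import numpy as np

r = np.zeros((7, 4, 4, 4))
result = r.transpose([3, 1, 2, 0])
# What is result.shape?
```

(4, 4, 4, 7)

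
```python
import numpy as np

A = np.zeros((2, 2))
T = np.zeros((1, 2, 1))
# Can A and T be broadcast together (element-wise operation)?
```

Yes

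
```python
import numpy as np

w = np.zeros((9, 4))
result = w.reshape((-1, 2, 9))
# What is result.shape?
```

(2, 2, 9)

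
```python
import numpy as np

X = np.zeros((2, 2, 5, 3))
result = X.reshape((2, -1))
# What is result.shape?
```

(2, 30)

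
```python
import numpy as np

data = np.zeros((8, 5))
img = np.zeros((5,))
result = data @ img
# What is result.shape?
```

(8,)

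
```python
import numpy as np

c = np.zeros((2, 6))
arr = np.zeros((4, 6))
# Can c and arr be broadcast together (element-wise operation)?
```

No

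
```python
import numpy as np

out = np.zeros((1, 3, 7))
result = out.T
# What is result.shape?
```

(7, 3, 1)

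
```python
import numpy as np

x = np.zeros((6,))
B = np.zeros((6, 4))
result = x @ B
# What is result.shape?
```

(4,)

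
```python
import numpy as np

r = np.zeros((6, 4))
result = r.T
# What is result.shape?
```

(4, 6)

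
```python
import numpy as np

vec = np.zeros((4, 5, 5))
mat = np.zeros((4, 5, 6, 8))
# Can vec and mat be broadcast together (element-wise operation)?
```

No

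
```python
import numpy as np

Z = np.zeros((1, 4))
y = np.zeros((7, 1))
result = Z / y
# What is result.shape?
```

(7, 4)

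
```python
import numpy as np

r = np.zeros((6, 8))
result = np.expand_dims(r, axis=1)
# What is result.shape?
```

(6, 1, 8)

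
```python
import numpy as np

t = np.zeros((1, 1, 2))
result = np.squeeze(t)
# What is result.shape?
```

(2,)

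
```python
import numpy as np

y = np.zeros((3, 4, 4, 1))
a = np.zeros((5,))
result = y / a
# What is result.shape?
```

(3, 4, 4, 5)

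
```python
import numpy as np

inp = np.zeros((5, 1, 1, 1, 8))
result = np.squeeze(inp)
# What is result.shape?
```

(5, 8)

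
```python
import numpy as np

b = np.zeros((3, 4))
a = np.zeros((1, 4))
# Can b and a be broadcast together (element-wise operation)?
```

Yes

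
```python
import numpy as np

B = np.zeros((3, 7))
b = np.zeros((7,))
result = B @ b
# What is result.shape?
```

(3,)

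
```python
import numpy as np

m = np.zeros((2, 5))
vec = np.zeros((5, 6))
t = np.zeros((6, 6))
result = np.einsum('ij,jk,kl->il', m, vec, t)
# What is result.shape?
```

(2, 6)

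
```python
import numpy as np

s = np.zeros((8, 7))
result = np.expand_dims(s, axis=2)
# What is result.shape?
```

(8, 7, 1)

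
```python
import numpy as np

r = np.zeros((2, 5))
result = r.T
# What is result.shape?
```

(5, 2)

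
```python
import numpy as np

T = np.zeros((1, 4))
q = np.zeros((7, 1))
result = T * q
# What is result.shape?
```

(7, 4)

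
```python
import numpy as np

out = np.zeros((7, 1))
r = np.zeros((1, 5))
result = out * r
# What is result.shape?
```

(7, 5)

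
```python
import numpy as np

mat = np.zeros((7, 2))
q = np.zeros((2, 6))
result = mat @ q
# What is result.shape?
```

(7, 6)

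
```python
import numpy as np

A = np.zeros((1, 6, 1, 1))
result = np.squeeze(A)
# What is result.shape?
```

(6,)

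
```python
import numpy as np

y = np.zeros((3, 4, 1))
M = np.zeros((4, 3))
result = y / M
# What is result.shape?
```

(3, 4, 3)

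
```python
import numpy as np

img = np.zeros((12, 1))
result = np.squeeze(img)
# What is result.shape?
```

(12,)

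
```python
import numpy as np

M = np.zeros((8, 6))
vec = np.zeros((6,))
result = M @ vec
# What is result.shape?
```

(8,)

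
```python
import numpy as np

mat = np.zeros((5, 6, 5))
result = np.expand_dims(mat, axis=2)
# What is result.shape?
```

(5, 6, 1, 5)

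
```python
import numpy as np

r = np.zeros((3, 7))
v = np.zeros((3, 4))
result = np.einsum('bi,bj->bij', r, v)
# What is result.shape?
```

(3, 7, 4)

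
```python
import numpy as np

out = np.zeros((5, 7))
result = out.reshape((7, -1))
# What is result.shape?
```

(7, 5)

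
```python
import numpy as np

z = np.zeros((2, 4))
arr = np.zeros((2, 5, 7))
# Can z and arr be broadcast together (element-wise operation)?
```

No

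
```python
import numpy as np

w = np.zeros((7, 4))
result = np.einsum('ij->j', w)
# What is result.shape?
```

(4,)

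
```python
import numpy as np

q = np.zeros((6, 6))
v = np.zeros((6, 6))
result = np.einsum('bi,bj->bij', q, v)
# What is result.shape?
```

(6, 6, 6)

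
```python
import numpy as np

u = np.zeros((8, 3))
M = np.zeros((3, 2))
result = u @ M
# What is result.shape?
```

(8, 2)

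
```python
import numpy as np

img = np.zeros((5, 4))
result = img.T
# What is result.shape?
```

(4, 5)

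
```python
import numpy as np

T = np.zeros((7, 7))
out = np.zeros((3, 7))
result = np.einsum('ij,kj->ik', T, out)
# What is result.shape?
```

(7, 3)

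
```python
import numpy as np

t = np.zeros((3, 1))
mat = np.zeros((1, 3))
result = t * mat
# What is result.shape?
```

(3, 3)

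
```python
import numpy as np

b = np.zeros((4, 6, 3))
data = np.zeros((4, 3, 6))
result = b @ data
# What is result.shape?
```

(4, 6, 6)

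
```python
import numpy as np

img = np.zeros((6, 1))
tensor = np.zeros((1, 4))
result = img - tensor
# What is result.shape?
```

(6, 4)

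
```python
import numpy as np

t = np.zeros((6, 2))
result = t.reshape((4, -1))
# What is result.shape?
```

(4, 3)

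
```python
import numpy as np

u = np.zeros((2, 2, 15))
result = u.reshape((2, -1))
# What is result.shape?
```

(2, 30)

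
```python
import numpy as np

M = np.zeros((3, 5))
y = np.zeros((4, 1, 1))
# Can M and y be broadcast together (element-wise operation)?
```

Yes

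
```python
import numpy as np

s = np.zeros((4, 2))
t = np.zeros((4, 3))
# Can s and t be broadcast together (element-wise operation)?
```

No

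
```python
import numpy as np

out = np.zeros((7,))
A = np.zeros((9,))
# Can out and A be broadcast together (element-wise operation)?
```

No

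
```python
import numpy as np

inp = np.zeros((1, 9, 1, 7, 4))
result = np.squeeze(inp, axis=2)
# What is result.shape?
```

(1, 9, 7, 4)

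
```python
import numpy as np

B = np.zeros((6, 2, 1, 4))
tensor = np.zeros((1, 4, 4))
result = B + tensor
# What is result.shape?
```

(6, 2, 4, 4)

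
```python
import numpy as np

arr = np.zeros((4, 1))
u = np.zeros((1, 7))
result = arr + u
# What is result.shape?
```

(4, 7)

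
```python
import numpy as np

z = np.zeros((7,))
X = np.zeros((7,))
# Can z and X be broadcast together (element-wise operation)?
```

Yes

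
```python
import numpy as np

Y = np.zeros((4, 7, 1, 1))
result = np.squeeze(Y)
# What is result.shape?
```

(4, 7)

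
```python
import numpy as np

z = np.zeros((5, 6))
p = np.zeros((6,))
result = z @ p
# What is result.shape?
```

(5,)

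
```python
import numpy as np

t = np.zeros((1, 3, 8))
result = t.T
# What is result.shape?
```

(8, 3, 1)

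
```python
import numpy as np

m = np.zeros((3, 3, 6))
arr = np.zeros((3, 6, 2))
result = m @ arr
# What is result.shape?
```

(3, 3, 2)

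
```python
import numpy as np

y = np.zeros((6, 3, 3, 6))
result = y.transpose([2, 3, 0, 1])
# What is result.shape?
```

(3, 6, 6, 3)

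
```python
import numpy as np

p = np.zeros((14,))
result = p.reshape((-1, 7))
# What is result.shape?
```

(2, 7)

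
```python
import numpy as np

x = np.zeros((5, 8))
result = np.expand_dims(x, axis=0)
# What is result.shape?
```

(1, 5, 8)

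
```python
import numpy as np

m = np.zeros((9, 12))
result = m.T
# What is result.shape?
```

(12, 9)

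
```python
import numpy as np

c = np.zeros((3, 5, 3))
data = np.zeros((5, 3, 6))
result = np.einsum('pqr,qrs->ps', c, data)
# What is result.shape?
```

(3, 6)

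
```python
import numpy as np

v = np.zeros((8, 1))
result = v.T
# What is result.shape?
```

(1, 8)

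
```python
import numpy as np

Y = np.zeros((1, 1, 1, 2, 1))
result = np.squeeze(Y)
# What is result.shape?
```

(2,)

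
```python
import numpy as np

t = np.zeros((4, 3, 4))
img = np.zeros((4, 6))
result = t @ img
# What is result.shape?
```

(4, 3, 6)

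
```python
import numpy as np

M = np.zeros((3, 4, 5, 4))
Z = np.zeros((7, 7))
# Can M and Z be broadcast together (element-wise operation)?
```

No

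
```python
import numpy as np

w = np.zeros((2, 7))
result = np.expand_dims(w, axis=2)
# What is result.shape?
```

(2, 7, 1)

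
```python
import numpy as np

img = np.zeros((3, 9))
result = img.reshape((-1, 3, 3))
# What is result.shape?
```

(3, 3, 3)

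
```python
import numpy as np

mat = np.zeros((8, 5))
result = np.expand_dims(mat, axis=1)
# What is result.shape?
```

(8, 1, 5)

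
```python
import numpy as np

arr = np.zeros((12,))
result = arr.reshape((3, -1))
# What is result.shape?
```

(3, 4)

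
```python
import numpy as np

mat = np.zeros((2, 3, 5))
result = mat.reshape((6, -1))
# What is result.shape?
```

(6, 5)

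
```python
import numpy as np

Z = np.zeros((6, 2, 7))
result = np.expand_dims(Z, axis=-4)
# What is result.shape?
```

(1, 6, 2, 7)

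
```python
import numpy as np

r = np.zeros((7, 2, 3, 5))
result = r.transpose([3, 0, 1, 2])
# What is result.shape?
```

(5, 7, 2, 3)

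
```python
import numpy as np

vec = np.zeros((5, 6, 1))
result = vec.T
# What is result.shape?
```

(1, 6, 5)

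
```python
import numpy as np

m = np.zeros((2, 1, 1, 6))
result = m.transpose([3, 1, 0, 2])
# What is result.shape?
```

(6, 1, 2, 1)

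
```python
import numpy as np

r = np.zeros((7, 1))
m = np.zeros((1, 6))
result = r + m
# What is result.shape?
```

(7, 6)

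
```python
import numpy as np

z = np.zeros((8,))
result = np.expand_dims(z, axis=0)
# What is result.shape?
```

(1, 8)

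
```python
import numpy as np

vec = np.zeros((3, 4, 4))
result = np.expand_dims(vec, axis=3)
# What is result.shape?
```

(3, 4, 4, 1)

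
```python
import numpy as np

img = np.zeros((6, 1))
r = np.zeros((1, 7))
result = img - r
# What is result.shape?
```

(6, 7)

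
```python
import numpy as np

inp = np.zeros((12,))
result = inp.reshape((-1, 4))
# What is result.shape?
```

(3, 4)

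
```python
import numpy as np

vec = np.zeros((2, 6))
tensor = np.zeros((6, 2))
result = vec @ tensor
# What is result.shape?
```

(2, 2)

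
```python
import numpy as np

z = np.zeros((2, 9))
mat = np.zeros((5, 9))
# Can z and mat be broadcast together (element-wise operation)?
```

No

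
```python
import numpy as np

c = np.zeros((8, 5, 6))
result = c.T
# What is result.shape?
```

(6, 5, 8)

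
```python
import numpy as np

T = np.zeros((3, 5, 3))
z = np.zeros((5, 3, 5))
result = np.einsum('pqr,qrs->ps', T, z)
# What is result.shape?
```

(3, 5)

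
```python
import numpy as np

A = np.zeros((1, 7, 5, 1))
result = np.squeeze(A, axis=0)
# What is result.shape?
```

(7, 5, 1)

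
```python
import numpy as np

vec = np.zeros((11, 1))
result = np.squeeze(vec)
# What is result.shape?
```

(11,)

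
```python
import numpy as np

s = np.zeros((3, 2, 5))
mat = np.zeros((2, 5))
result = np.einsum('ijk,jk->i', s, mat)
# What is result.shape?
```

(3,)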